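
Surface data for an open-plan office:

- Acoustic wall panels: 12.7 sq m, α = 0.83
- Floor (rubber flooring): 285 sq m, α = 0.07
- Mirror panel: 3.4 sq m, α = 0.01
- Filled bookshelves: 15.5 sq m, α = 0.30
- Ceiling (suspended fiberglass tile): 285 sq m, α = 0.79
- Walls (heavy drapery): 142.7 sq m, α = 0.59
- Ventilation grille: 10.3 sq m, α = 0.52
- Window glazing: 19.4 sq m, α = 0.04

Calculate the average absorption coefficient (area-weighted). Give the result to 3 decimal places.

0.453

Total surface area S = 774.0 sq m.
A = 12.7·0.83 + 285·0.07 + 3.4·0.01 + 15.5·0.30 + 285·0.79 + 142.7·0.59 + 10.3·0.52 + 19.4·0.04 = 350.650 sabins.
ᾱ = 350.650 / 774.0 = 0.453.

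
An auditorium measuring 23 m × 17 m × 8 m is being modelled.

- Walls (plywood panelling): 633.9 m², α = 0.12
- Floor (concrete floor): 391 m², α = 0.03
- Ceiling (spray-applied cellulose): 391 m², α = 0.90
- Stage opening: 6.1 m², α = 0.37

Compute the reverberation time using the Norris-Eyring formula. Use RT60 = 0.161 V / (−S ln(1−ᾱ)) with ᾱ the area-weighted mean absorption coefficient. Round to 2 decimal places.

S = Σ Sᵢ = 1422.0 m².
Absorption A = 633.9×0.12 + 391×0.03 + 391×0.90 + 6.1×0.37 = 441.955 sabins.
ᾱ = 441.955 / 1422.0 = 0.3108.
−S·ln(1−ᾱ) = −1422.0 × ln(1 − 0.3108) = 529.302.
V = 23 × 17 × 8 = 3128 m³.
RT60 = 0.161 × 3128 / 529.302 = 0.95 s.

0.95 s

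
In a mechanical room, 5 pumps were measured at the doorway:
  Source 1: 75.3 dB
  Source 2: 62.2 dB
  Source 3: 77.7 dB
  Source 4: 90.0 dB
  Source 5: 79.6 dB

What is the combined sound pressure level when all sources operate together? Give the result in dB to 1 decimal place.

Sum in the linear (power) domain: Σ 10^(Lᵢ/10) = 10^(75.3/10) + 10^(62.2/10) + 10^(77.7/10) + 10^(90.0/10) + 10^(79.6/10) = 1.186e+09.
L_total = 10·log₁₀(1.186e+09) = 90.7 dB.

90.7 dB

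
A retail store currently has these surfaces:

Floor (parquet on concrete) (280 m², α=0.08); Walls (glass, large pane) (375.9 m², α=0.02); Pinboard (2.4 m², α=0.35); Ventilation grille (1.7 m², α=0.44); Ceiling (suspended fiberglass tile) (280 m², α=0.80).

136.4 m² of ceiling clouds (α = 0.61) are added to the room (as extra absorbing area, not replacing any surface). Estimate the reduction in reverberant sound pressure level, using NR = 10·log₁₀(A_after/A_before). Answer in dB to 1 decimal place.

A_before = Σ Sᵢαᵢ = 280·0.08 + 375.9·0.02 + 2.4·0.35 + 1.7·0.44 + 280·0.80 = 255.506 sabins.
Added absorption = 136.4 × 0.61 = 83.204 sabins.
A_after = 255.506 + 83.204 = 338.710 sabins.
NR = 10·log₁₀(338.710/255.506) = 1.2 dB.

1.2 dB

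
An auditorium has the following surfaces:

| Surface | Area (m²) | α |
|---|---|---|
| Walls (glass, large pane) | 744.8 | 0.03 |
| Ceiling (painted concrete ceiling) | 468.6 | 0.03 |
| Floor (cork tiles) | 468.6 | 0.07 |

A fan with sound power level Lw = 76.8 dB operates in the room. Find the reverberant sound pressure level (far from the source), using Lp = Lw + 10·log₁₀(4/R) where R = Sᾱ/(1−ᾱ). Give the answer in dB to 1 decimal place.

64.2 dB

Σ(Sᵢαᵢ) = 744.8×0.03 + 468.6×0.03 + 468.6×0.07 = 69.204; total area S = 1682.0 m².
ᾱ = 0.0411, so room constant R = A/(1−ᾱ) = 72.170 m².
Lp = 76.8 + 10·log₁₀(4/72.170) = 76.8 + (-12.56) = 64.2 dB.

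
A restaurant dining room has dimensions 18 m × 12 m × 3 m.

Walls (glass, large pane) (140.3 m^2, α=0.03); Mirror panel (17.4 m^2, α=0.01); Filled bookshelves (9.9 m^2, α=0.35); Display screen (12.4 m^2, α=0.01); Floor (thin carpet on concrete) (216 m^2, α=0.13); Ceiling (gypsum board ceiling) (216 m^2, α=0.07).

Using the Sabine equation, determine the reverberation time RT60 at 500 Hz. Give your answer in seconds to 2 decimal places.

Total absorption A = 140.3×0.03 + 17.4×0.01 + 9.9×0.35 + 12.4×0.01 + 216×0.13 + 216×0.07
  = 4.209 + 0.174 + 3.465 + 0.124 + 28.080 + 15.120 = 51.172 m^2 sabins.
Volume V = 18 × 12 × 3 = 648 m³.
T = 0.161 V/A = 0.161·648/51.172 = 2.04 s.

2.04 s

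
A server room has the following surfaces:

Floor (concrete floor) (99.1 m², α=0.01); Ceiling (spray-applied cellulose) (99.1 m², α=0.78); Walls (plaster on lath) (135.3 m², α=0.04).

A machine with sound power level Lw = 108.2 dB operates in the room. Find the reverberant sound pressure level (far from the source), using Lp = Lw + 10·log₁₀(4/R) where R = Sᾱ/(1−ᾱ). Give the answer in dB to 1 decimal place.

Σ(Sᵢαᵢ) = 99.1×0.01 + 99.1×0.78 + 135.3×0.04 = 83.701; total area S = 333.5 m².
ᾱ = 83.701/333.5 = 0.2510; R = Sᾱ/(1−ᾱ) = 83.701/(1−0.2510) = 111.750 m².
Lp = Lw + 10 log₁₀(4/R) = 108.2 -14.46 = 93.7 dB.

93.7 dB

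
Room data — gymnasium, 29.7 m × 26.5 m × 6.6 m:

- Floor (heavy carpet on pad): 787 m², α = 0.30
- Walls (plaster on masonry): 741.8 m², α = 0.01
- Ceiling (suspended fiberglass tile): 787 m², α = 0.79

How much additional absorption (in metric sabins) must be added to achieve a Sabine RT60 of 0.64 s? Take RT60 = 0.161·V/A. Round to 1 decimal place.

441.5 sabins

Total absorption A₁ = 787*0.30 + 741.8*0.01 + 787*0.79
  = 236.100 + 7.418 + 621.730 = 865.248 m² sabins.
For T = 0.64 s, need A₂ = 0.161·V/T = 0.161·5194.53/0.64 = 1306.749 sabins.
Additional absorption ΔA = 1306.749 − 865.248 = 441.5 sabins.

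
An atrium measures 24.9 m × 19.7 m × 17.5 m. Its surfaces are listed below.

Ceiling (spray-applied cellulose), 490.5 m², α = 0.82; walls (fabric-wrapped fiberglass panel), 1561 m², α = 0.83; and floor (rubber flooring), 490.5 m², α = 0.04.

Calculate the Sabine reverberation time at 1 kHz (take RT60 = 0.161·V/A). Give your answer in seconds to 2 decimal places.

A = Σ Sᵢαᵢ = 490.5·0.82 + 1561·0.83 + 490.5·0.04 = 1717.460 sabins.
V = 24.9·19.7·17.5 = 8584.275 m³.
RT60 = 0.161 · V / A = 0.161 × 8584.275 / 1717.460 = 0.80 s.

0.80 seconds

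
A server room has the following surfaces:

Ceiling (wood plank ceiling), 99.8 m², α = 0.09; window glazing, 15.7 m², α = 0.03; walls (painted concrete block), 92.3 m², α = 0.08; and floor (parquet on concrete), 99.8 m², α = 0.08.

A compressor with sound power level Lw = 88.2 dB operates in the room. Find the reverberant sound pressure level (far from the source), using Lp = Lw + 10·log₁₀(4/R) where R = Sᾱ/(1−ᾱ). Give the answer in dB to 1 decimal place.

Σ(Sᵢαᵢ) = 99.8×0.09 + 15.7×0.03 + 92.3×0.08 + 99.8×0.08 = 24.821; total area S = 307.6 m².
ᾱ = 0.0807, so room constant R = A/(1−ᾱ) = 27.000 m².
Lp = Lw + 10 log₁₀(4/R) = 88.2 -8.29 = 79.9 dB.

79.9 dB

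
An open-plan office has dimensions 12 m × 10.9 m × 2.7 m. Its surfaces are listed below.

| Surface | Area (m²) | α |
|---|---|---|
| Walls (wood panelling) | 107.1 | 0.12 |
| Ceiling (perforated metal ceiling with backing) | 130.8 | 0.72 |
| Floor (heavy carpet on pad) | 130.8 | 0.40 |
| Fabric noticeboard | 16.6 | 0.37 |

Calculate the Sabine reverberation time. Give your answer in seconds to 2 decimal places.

0.34 s

Total absorption A = 107.1·0.12 + 130.8·0.72 + 130.8·0.40 + 16.6·0.37
  = 12.852 + 94.176 + 52.320 + 6.142 = 165.490 m² sabins.
Volume V = 12 × 10.9 × 2.7 = 353.16 m³.
T = 0.161 V/A = 0.161·353.16/165.490 = 0.34 s.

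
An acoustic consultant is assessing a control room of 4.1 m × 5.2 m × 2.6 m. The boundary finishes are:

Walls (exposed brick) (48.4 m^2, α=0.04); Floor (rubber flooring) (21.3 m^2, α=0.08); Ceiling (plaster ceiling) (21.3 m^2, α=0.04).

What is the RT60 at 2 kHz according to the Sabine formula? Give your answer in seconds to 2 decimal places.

1.99 sec

Equivalent absorption area: A = 48.4·0.04 + 21.3·0.08 + 21.3·0.04 = 4.492 m^2.
Room volume: 55.432 m³.
Sabine: RT60 = 0.161 × 55.432 / 4.492 = 1.99 s.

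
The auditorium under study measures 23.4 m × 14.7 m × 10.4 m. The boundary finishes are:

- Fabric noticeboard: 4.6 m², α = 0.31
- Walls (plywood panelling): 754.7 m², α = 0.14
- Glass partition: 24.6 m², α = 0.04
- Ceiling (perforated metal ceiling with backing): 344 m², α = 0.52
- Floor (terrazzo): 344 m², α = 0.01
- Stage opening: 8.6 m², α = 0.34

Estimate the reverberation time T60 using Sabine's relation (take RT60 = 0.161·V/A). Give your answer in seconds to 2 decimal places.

1.96 seconds

A = Σ Sᵢαᵢ = 4.6*0.31 + 754.7*0.14 + 24.6*0.04 + 344*0.52 + 344*0.01 + 8.6*0.34 = 293.312 sabins.
Volume V = 23.4 × 14.7 × 10.4 = 3577.392 m³.
Sabine: RT60 = 0.161 × 3577.392 / 293.312 = 1.96 s.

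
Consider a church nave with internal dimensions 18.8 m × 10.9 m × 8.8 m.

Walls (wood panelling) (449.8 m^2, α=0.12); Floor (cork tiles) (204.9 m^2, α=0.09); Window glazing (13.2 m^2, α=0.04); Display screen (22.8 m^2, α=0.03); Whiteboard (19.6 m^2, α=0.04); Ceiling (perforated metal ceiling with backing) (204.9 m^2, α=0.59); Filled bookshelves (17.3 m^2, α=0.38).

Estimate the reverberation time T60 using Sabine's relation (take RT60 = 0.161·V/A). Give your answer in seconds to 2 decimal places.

Summing Sᵢαᵢ: 53.976 + 18.441 + 0.528 + 0.684 + 0.784 + 120.891 + 6.574 → A = 201.878 sabins.
V = 18.8·10.9·8.8 = 1803.296 m³.
RT60 = 0.161 · V / A = 0.161 × 1803.296 / 201.878 = 1.44 s.

1.44 s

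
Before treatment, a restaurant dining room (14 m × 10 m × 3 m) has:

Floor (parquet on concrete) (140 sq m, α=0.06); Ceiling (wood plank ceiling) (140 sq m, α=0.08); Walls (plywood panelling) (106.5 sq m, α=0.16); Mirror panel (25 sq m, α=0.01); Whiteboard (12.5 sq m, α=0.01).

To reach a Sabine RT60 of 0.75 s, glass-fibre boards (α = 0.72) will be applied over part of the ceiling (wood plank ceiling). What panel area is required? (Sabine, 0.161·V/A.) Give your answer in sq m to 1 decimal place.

83.0

Summing Sᵢαᵢ: 8.400 + 11.200 + 17.040 + 0.250 + 0.125 → A₁ = 37.015 sabins.
V = 420 m³. Target absorption A₂ = 0.161 × 420 / 0.75 = 90.160 sabins.
ΔA needed = 90.160 − 37.015 = 53.145 sabins.
Each sq m of panel replacing the ceiling (wood plank ceiling) adds (0.72 − 0.08) = 0.64 sabins.
Area = ΔA/Δα = 53.145/0.64 = 83.0 sq m.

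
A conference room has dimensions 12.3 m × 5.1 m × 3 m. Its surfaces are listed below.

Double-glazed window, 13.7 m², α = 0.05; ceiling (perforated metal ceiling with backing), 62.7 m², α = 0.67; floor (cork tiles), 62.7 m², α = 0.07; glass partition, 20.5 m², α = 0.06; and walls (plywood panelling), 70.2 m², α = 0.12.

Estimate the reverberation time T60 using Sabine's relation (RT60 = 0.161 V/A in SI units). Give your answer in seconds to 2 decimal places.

A = Σ Sᵢαᵢ = 13.7*0.05 + 62.7*0.67 + 62.7*0.07 + 20.5*0.06 + 70.2*0.12 = 56.737 sabins.
Volume V = 12.3 × 5.1 × 3 = 188.19 m³.
Sabine: RT60 = 0.161 × 188.19 / 56.737 = 0.53 s.

0.53 sec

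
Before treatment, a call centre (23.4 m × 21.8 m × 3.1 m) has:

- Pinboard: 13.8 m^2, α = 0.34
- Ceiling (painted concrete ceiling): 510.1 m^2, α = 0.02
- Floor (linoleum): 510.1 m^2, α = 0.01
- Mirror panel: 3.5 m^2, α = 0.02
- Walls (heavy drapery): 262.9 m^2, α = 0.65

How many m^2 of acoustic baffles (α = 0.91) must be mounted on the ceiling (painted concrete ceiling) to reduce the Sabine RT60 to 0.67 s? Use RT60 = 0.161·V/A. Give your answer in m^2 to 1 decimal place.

212.4

Total absorption A₁ = 13.8·0.34 + 510.1·0.02 + 510.1·0.01 + 3.5·0.02 + 262.9·0.65
  = 4.692 + 10.202 + 5.101 + 0.070 + 170.885 = 190.950 m^2 sabins.
V = 1581.372 m³. Target absorption A₂ = 0.161 × 1581.372 / 0.67 = 380.001 sabins.
ΔA needed = 380.001 − 190.950 = 189.051 sabins.
Net gain per m^2: Δα = 0.91 − 0.02 = 0.89.
Panel area = 189.051 / 0.89 = 212.4 m^2.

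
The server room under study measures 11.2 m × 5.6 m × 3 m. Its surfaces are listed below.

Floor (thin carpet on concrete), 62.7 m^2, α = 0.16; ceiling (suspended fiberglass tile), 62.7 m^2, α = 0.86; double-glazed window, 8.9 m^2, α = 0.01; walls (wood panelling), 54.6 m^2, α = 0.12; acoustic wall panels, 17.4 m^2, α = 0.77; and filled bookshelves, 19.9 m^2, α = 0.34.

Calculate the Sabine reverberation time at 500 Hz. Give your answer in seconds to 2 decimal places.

0.33 sec

Equivalent absorption area: A = 62.7*0.16 + 62.7*0.86 + 8.9*0.01 + 54.6*0.12 + 17.4*0.77 + 19.9*0.34 = 90.759 m^2.
Volume V = 11.2 × 5.6 × 3 = 188.16 m³.
RT60 = 0.161 · V / A = 0.161 × 188.16 / 90.759 = 0.33 s.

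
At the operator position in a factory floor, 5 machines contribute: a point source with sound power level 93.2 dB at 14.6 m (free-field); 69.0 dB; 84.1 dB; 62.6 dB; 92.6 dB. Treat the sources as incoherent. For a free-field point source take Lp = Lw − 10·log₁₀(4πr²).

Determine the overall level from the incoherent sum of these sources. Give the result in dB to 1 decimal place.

Source at 14.6 m: Lp = 93.2 − 10·log₁₀(4π·14.6²) = 93.2 − 10·log₁₀(2678.648) = 58.9 dB.
Sum in the linear (power) domain: Σ 10^(Lᵢ/10) = 10^(58.9/10) + 10^(69.0/10) + 10^(84.1/10) + 10^(62.6/10) + 10^(92.6/10) = 2.087e+09.
L_total = 10·log₁₀(2.087e+09) = 93.2 dB.

93.2 dB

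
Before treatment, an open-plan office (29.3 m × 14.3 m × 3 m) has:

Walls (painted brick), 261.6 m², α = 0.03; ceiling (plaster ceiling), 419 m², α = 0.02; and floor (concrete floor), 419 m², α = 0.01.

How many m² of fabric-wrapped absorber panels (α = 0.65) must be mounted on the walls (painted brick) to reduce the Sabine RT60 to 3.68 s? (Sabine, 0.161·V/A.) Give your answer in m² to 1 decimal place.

Total absorption A₁ = 261.6×0.03 + 419×0.02 + 419×0.01
  = 7.848 + 8.380 + 4.190 = 20.418 m² sabins.
Required A₂ = 0.161·1256.97/3.68 = 54.992 sabins.
ΔA needed = 54.992 − 20.418 = 34.574 sabins.
Each m² of panel replacing the walls (painted brick) adds (0.65 − 0.03) = 0.62 sabins.
Panel area = 34.574 / 0.62 = 55.8 m².

55.8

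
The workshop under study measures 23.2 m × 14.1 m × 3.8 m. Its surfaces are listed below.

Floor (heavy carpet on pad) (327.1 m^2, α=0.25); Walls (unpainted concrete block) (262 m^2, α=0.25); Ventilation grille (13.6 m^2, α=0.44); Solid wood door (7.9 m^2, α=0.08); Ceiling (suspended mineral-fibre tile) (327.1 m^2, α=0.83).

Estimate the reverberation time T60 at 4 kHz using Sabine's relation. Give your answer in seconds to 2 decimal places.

0.47 s

Total absorption A = 327.1*0.25 + 262*0.25 + 13.6*0.44 + 7.9*0.08 + 327.1*0.83
  = 81.775 + 65.500 + 5.984 + 0.632 + 271.493 = 425.384 m^2 sabins.
Volume V = 23.2 × 14.1 × 3.8 = 1243.056 m³.
RT60 = 0.161 · V / A = 0.161 × 1243.056 / 425.384 = 0.47 s.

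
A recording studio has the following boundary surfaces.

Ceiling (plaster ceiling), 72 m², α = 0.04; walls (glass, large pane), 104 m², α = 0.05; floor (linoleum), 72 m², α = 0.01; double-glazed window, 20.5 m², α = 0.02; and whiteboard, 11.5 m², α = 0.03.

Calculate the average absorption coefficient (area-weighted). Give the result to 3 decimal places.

S = Σ Sᵢ = 72 + 104 + 72 + 20.5 + 11.5 = 280.0 m².
A = 72·0.04 + 104·0.05 + 72·0.01 + 20.5·0.02 + 11.5·0.03 = 9.555 sabins.
ᾱ = A/S = 0.034.

0.034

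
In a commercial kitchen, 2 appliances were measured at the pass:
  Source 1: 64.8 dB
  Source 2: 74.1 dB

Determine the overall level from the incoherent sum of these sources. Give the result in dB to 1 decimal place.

74.6 dB

Converting to relative power and adding: 10^(64.8/10) + 10^(74.1/10) = 2.872e+07.
Combined level = 10 log₁₀(2.872e+07) = 74.6 dB.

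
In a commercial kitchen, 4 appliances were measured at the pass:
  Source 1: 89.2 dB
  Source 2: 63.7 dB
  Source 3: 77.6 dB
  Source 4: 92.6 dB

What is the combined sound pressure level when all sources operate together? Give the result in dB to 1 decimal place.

Σ 10^(Lᵢ/10) = 2.711e+09.
Back to dB: 10·log₁₀ Σ = 94.3 dB.

94.3 dB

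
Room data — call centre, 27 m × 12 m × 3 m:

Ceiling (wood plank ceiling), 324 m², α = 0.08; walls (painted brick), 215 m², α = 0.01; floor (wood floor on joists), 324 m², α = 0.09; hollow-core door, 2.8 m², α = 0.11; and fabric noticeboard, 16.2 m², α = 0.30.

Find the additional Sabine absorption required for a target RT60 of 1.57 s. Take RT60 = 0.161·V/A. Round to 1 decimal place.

37.3 sabins

Total absorption A₁ = 324×0.08 + 215×0.01 + 324×0.09 + 2.8×0.11 + 16.2×0.30
  = 25.920 + 2.150 + 29.160 + 0.308 + 4.860 = 62.398 m² sabins.
Target A₂ = 0.161·972/1.57 = 99.676 sabins (V = 972 m³).
ΔA = A₂ − A₁ = 99.676 − 62.398 = 37.3 sabins.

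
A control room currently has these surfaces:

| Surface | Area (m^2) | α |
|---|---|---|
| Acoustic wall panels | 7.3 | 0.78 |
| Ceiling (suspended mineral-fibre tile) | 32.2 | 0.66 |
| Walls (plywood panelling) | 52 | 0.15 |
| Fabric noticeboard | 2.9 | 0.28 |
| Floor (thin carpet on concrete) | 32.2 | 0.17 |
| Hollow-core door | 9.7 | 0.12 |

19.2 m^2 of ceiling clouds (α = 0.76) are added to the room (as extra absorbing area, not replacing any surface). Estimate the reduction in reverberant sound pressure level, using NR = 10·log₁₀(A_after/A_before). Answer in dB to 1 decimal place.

1.3 dB

A_before = Σ Sᵢαᵢ = 7.3*0.78 + 32.2*0.66 + 52*0.15 + 2.9*0.28 + 32.2*0.17 + 9.7*0.12 = 42.196 sabins.
Treatment contributes 19.2·0.76 = 14.592 sabins.
A_after = 42.196 + 14.592 = 56.788 sabins.
NR = 10·log₁₀(56.788/42.196) = 1.3 dB.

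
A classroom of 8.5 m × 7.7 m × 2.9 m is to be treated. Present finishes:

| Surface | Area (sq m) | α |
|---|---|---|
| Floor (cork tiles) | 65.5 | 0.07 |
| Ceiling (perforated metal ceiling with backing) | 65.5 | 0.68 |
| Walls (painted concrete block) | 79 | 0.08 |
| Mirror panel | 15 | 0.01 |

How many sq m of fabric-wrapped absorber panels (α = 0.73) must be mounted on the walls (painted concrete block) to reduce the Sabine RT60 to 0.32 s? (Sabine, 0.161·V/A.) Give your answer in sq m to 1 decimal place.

61.4

A₁ = Σ Sᵢαᵢ = 65.5×0.07 + 65.5×0.68 + 79×0.08 + 15×0.01 = 55.595 sabins.
V = 189.805 m³. Target absorption A₂ = 0.161 × 189.805 / 0.32 = 95.496 sabins.
Absorption to add: 95.496 − 55.595 = 39.901 sabins.
Net gain per sq m: Δα = 0.73 − 0.08 = 0.65.
Area = ΔA/Δα = 39.901/0.65 = 61.4 sq m.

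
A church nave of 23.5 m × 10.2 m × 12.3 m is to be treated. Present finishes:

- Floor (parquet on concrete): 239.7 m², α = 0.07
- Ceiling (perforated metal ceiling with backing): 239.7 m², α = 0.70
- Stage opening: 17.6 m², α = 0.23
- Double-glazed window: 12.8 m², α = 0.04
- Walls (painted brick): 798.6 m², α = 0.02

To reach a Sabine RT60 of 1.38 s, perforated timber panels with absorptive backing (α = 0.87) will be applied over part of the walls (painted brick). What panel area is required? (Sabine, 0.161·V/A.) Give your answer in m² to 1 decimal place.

163.4

Total absorption A₁ = 239.7×0.07 + 239.7×0.70 + 17.6×0.23 + 12.8×0.04 + 798.6×0.02
  = 16.779 + 167.790 + 4.048 + 0.512 + 15.972 = 205.101 m² sabins.
V = 2948.31 m³. Target absorption A₂ = 0.161 × 2948.31 / 1.38 = 343.970 sabins.
ΔA needed = 343.970 − 205.101 = 138.869 sabins.
Each m² of panel replacing the walls (painted brick) adds (0.87 − 0.02) = 0.85 sabins.
Panel area = 138.869 / 0.85 = 163.4 m².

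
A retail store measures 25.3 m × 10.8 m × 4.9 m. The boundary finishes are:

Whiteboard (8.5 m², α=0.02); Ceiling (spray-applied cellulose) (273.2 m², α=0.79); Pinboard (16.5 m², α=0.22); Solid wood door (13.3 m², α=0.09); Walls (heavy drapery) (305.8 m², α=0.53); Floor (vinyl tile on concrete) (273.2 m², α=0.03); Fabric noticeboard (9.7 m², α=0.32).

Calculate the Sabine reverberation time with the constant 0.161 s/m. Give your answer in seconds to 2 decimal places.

Equivalent absorption area: A = 8.5·0.02 + 273.2·0.79 + 16.5·0.22 + 13.3·0.09 + 305.8·0.53 + 273.2·0.03 + 9.7·0.32 = 394.199 m².
Room volume: 1338.876 m³.
RT60 = 0.161 · V / A = 0.161 × 1338.876 / 394.199 = 0.55 s.

0.55 s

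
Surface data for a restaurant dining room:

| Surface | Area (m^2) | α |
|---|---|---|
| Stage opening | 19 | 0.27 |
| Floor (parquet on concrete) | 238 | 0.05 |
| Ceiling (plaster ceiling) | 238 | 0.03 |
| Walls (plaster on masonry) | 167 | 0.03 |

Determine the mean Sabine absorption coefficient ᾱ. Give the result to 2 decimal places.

S = Σ Sᵢ = 19 + 238 + 238 + 167 = 662.0 m^2.
Σ(Sᵢαᵢ) = 19·0.27 + 238·0.05 + 238·0.03 + 167·0.03 = 29.180.
ᾱ = A/S = 0.04.

0.04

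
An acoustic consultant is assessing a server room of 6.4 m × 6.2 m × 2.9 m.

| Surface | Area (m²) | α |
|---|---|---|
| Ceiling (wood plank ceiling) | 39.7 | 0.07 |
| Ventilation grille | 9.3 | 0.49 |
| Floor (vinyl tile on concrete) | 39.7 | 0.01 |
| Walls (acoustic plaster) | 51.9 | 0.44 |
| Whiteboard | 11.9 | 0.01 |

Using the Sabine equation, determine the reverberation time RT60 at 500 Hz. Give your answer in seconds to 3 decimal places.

A = Σ Sᵢαᵢ = 39.7×0.07 + 9.3×0.49 + 39.7×0.01 + 51.9×0.44 + 11.9×0.01 = 30.688 sabins.
V = 6.4·6.2·2.9 = 115.072 m³.
RT60 = 0.161 · V / A = 0.161 × 115.072 / 30.688 = 0.604 s.

0.604 seconds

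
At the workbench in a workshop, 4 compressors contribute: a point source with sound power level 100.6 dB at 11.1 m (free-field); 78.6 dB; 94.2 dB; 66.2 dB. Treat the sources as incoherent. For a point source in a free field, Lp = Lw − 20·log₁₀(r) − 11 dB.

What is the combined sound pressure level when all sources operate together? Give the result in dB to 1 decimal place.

Source at 11.1 m: Lp = 100.6 − 20·log₁₀(11.1) − 11 = 68.7 dB.
Sum in the linear (power) domain: Σ 10^(Lᵢ/10) = 10^(68.7/10) + 10^(78.6/10) + 10^(94.2/10) + 10^(66.2/10) = 2.714e+09.
Back to dB: 10·log₁₀ Σ = 94.3 dB.

94.3 dB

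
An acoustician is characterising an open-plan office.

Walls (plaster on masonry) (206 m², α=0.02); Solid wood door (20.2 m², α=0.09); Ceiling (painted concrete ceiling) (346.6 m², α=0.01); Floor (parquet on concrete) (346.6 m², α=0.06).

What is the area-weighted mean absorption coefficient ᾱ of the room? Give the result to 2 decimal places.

S = Σ Sᵢ = 206 + 20.2 + 346.6 + 346.6 = 919.4 m².
A = 206·0.02 + 20.2·0.09 + 346.6·0.01 + 346.6·0.06 = 30.200 sabins.
ᾱ = A/S = 0.03.

0.03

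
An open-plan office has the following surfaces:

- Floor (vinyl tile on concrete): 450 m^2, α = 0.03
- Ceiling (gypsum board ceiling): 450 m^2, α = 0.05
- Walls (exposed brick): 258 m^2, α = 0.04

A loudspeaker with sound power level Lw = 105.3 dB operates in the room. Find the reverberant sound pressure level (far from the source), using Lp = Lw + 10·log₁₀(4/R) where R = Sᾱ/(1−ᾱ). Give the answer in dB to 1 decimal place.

94.5 dB

Σ(Sᵢαᵢ) = 450·0.03 + 450·0.05 + 258·0.04 = 46.320; total area S = 1158.0 m^2.
ᾱ = 0.0400, so room constant R = A/(1−ᾱ) = 48.250 m^2.
Lp = 105.3 + 10·log₁₀(4/48.250) = 105.3 + (-10.81) = 94.5 dB.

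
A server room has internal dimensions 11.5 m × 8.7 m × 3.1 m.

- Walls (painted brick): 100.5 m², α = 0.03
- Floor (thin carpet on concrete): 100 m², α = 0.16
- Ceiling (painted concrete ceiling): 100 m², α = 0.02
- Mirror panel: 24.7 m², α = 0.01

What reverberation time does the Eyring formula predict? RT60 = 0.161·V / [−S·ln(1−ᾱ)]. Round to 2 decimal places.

Total surface area S = 100.5 + 100 + 100 + 24.7 = 325.2 m².
Σ(Sᵢαᵢ) = 100.5×0.03 + 100×0.16 + 100×0.02 + 24.7×0.01 = 21.262.
ᾱ = 21.262 / 325.2 = 0.0654.
Eyring denominator: −S ln(1−ᾱ) = 21.995.
V = 11.5 × 8.7 × 3.1 = 310.155 m³.
T = 0.161·V/[−S·ln(1−ᾱ)] = 0.161·310.155/21.995 = 2.27 s.

2.27 sec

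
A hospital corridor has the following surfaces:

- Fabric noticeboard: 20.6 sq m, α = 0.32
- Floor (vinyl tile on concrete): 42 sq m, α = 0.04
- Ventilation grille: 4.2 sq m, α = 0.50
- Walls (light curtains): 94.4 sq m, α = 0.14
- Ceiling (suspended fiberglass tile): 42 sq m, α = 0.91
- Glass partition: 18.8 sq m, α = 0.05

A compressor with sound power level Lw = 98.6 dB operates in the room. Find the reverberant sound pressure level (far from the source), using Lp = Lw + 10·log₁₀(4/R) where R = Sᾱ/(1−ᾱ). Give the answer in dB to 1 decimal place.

Σ(Sᵢαᵢ) = 20.6·0.32 + 42·0.04 + 4.2·0.50 + 94.4·0.14 + 42·0.91 + 18.8·0.05 = 62.748; total area S = 222.0 sq m.
ᾱ = 0.2826, so room constant R = A/(1−ᾱ) = 87.466 sq m.
Lp = 98.6 + 10·log₁₀(4/87.466) = 98.6 + (-13.40) = 85.2 dB.

85.2 dB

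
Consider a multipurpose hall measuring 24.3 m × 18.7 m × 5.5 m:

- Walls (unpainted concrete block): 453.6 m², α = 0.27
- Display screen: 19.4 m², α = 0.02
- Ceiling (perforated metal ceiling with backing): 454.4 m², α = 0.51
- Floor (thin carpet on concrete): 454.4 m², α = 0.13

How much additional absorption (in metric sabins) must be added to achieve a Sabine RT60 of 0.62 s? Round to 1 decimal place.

Equivalent absorption area: A₁ = 453.6×0.27 + 19.4×0.02 + 454.4×0.51 + 454.4×0.13 = 413.676 m².
V = 2499.255 m³. Required absorption A₂ = 0.161 × 2499.255 / 0.62 = 649.000 sabins.
Shortfall: 649.000 − 413.676 = 235.3 sabins.

235.3 sabins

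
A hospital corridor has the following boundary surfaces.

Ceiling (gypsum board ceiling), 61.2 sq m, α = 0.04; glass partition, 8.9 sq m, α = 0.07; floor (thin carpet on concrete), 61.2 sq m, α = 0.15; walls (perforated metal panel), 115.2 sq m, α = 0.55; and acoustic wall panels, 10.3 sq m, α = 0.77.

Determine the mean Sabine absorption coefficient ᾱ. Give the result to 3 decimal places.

0.325

Total surface area S = 256.8 sq m.
A = 61.2×0.04 + 8.9×0.07 + 61.2×0.15 + 115.2×0.55 + 10.3×0.77 = 83.542 sabins.
ᾱ = 83.542 / 256.8 = 0.325.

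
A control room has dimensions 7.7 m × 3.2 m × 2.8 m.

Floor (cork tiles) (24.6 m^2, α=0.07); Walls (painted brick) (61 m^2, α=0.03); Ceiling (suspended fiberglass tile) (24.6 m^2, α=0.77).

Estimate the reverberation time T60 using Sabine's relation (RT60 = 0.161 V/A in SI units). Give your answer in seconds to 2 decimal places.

0.49 seconds

A = Σ Sᵢαᵢ = 24.6×0.07 + 61×0.03 + 24.6×0.77 = 22.494 sabins.
Volume V = 7.7 × 3.2 × 2.8 = 68.992 m³.
T = 0.161 V/A = 0.161·68.992/22.494 = 0.49 s.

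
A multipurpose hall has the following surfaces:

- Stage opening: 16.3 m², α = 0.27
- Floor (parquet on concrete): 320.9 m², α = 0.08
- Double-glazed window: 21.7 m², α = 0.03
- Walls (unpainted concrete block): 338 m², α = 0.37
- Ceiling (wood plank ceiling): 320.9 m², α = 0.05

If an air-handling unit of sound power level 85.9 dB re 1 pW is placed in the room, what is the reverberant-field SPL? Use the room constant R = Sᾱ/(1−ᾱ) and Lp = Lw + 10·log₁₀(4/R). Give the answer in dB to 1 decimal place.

68.8 dB

A = 171.829 sabins; S = 1017.8 m².
ᾱ = 171.829/1017.8 = 0.1688; R = Sᾱ/(1−ᾱ) = 171.829/(1−0.1688) = 206.724 m².
Lp = Lw + 10 log₁₀(4/R) = 85.9 -17.13 = 68.8 dB.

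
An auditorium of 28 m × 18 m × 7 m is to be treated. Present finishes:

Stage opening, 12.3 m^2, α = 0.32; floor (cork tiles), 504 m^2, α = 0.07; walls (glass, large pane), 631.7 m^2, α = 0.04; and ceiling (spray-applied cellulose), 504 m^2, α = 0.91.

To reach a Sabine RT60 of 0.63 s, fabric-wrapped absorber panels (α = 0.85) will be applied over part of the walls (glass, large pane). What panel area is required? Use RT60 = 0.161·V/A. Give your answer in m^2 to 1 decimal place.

Total absorption A₁ = 12.3×0.32 + 504×0.07 + 631.7×0.04 + 504×0.91
  = 3.936 + 35.280 + 25.268 + 458.640 = 523.124 m^2 sabins.
Required A₂ = 0.161·3528/0.63 = 901.600 sabins.
ΔA needed = 901.600 − 523.124 = 378.476 sabins.
Each m^2 of panel replacing the walls (glass, large pane) adds (0.85 − 0.04) = 0.81 sabins.
Panel area = 378.476 / 0.81 = 467.3 m^2.

467.3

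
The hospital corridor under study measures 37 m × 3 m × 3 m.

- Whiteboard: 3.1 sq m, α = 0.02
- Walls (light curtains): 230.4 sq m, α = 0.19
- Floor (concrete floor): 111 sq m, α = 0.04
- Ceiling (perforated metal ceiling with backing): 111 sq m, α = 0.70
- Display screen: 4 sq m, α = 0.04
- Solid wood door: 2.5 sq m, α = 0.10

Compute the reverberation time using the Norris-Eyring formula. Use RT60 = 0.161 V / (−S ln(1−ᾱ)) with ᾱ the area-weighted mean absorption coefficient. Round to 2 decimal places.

0.36 s

S = Σ Sᵢ = 462.0 sq m.
Absorption A = 3.1·0.02 + 230.4·0.19 + 111·0.04 + 111·0.70 + 4·0.04 + 2.5·0.10 = 126.388 sabins.
ᾱ = 126.388 / 462.0 = 0.2736.
Eyring denominator: −S ln(1−ᾱ) = 147.680.
V = 37 × 3 × 3 = 333 m³.
T = 0.161·V/[−S·ln(1−ᾱ)] = 0.161·333/147.680 = 0.36 s.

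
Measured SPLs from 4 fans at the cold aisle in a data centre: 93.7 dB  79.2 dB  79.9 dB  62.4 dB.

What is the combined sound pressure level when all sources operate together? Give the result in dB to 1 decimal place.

94.0 dB

Sum in the linear (power) domain: Σ 10^(Lᵢ/10) = 10^(93.7/10) + 10^(79.2/10) + 10^(79.9/10) + 10^(62.4/10) = 2.527e+09.
Back to dB: 10·log₁₀ Σ = 94.0 dB.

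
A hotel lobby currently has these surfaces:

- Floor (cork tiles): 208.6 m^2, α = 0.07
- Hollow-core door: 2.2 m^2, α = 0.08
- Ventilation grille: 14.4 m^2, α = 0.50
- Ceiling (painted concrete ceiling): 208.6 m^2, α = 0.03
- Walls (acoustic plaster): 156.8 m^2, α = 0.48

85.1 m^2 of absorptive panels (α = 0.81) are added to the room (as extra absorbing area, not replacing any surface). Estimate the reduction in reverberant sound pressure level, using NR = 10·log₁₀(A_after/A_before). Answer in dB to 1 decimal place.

2.2 dB

A_before = Σ Sᵢαᵢ = 208.6·0.07 + 2.2·0.08 + 14.4·0.50 + 208.6·0.03 + 156.8·0.48 = 103.500 sabins.
Treatment contributes 85.1·0.81 = 68.931 sabins.
New total A_after = 172.431 sabins.
Reduction = 10 log₁₀(A_after/A_before) = 10 log₁₀(1.6660) = 2.2 dB.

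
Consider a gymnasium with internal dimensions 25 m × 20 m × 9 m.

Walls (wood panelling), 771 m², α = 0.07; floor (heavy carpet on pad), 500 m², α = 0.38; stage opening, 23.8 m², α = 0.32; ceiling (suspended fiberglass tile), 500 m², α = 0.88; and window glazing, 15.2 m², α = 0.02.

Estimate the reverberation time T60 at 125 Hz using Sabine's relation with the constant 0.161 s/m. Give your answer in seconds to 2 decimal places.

A = Σ Sᵢαᵢ = 771·0.07 + 500·0.38 + 23.8·0.32 + 500·0.88 + 15.2·0.02 = 691.890 sabins.
Volume V = 25 × 20 × 9 = 4500 m³.
T = 0.161 V/A = 0.161·4500/691.890 = 1.05 s.

1.05 s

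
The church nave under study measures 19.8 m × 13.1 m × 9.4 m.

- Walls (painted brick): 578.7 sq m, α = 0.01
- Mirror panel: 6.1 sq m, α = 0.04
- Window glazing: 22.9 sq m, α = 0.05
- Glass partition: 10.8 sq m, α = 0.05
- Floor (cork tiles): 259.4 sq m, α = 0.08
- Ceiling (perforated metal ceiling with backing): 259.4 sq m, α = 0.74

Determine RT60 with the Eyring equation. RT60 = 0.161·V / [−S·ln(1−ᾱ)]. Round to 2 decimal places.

S = Σ Sᵢ = 1137.3 sq m.
Absorption A = 578.7×0.01 + 6.1×0.04 + 22.9×0.05 + 10.8×0.05 + 259.4×0.08 + 259.4×0.74 = 220.424 sabins.
ᾱ = 220.424 / 1137.3 = 0.1938.
Eyring denominator: −S ln(1−ᾱ) = 245.001.
V = 19.8 × 13.1 × 9.4 = 2438.172 m³.
T = 0.161·V/[−S·ln(1−ᾱ)] = 0.161·2438.172/245.001 = 1.60 s.

1.60 sec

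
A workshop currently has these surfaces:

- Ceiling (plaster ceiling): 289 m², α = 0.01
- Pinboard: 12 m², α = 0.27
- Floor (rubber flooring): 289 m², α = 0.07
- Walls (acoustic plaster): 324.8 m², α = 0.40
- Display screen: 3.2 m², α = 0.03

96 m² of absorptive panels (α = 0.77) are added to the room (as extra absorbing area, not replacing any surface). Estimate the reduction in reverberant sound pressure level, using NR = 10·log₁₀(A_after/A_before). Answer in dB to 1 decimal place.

A_before = Σ Sᵢαᵢ = 289×0.01 + 12×0.27 + 289×0.07 + 324.8×0.40 + 3.2×0.03 = 156.376 sabins.
Added absorption = 96 × 0.77 = 73.920 sabins.
New total A_after = 230.296 sabins.
NR = 10·log₁₀(230.296/156.376) = 1.7 dB.

1.7 dB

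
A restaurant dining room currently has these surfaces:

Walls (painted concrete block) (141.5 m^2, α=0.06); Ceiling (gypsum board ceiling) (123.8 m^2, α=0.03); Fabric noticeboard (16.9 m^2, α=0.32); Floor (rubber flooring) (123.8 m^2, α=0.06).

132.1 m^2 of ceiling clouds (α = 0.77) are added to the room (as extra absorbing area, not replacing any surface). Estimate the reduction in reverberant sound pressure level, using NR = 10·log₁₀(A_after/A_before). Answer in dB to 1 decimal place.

7.0 dB

Total absorption A_before = 141.5*0.06 + 123.8*0.03 + 16.9*0.32 + 123.8*0.06
  = 8.490 + 3.714 + 5.408 + 7.428 = 25.040 m^2 sabins.
Added absorption = 132.1 × 0.77 = 101.717 sabins.
A_after = 25.040 + 101.717 = 126.757 sabins.
Reduction = 10 log₁₀(A_after/A_before) = 10 log₁₀(5.0622) = 7.0 dB.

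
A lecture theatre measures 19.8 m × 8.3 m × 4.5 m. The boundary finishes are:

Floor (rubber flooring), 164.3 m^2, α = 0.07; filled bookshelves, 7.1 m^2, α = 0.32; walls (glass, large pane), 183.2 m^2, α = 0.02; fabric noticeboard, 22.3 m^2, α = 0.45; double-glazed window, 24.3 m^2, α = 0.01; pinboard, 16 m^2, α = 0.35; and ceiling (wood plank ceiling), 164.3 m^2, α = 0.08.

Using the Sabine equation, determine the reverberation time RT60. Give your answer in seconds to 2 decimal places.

2.56 sec

Total absorption A = 164.3*0.07 + 7.1*0.32 + 183.2*0.02 + 22.3*0.45 + 24.3*0.01 + 16*0.35 + 164.3*0.08
  = 11.501 + 2.272 + 3.664 + 10.035 + 0.243 + 5.600 + 13.144 = 46.459 m^2 sabins.
V = 19.8·8.3·4.5 = 739.53 m³.
T = 0.161 V/A = 0.161·739.53/46.459 = 2.56 s.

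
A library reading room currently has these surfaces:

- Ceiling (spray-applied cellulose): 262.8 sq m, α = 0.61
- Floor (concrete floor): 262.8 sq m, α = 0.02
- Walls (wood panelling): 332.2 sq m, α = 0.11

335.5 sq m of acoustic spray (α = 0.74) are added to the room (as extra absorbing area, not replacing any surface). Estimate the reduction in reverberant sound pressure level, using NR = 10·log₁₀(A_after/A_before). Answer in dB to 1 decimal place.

Equivalent absorption area: A_before = 262.8*0.61 + 262.8*0.02 + 332.2*0.11 = 202.106 sq m.
Added absorption = 335.5 × 0.74 = 248.270 sabins.
New total A_after = 450.376 sabins.
NR = 10·log₁₀(450.376/202.106) = 3.5 dB.

3.5 dB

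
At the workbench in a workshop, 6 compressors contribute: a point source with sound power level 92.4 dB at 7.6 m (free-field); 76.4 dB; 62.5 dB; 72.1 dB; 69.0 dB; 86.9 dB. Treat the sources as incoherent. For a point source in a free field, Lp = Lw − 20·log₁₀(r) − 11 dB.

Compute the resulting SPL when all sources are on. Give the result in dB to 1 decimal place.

Source at 7.6 m: Lp = 92.4 − 20·log₁₀(7.6) − 11 = 63.8 dB.
Σ 10^(Lᵢ/10) = 5.618e+08.
Combined level = 10 log₁₀(5.618e+08) = 87.5 dB.

87.5 dB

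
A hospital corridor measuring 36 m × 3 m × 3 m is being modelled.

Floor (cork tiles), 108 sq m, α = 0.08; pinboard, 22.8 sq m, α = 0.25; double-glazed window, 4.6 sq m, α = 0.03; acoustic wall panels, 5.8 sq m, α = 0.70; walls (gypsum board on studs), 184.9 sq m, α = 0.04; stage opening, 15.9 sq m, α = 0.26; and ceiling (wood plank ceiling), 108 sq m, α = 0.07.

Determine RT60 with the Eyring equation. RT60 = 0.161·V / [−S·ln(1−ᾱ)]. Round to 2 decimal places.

1.33 s

S = Σ Sᵢ = 450.0 sq m.
Σ(Sᵢαᵢ) = 108·0.08 + 22.8·0.25 + 4.6·0.03 + 5.8·0.70 + 184.9·0.04 + 15.9·0.26 + 108·0.07 = 37.628.
ᾱ = 37.628 / 450.0 = 0.0836.
Eyring denominator: −S ln(1−ᾱ) = 39.286.
V = 36 × 3 × 3 = 324 m³.
T = 0.161·V/[−S·ln(1−ᾱ)] = 0.161·324/39.286 = 1.33 s.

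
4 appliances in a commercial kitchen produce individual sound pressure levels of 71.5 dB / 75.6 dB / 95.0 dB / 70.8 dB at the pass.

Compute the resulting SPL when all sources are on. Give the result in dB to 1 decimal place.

95.1 dB

Sum in the linear (power) domain: Σ 10^(Lᵢ/10) = 10^(71.5/10) + 10^(75.6/10) + 10^(95.0/10) + 10^(70.8/10) = 3.225e+09.
Back to dB: 10·log₁₀ Σ = 95.1 dB.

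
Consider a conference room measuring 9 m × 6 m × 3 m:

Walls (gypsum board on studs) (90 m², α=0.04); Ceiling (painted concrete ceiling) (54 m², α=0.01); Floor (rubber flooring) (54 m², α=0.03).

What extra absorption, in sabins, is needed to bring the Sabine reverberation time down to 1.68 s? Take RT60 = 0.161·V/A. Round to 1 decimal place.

Summing Sᵢαᵢ: 3.600 + 0.540 + 1.620 → A₁ = 5.760 sabins.
Target A₂ = 0.161·162/1.68 = 15.525 sabins (V = 162 m³).
ΔA = A₂ − A₁ = 15.525 − 5.760 = 9.8 sabins.

9.8 sabins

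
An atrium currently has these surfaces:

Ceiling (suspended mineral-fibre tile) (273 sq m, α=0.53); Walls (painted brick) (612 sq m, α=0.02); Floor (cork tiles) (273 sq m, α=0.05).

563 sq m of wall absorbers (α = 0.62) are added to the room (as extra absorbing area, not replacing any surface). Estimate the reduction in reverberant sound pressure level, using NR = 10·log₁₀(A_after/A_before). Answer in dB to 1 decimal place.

Total absorption A_before = 273*0.53 + 612*0.02 + 273*0.05
  = 144.690 + 12.240 + 13.650 = 170.580 sq m sabins.
Added absorption = 563 × 0.62 = 349.060 sabins.
A_after = 170.580 + 349.060 = 519.640 sabins.
NR = 10·log₁₀(519.640/170.580) = 4.8 dB.

4.8 dB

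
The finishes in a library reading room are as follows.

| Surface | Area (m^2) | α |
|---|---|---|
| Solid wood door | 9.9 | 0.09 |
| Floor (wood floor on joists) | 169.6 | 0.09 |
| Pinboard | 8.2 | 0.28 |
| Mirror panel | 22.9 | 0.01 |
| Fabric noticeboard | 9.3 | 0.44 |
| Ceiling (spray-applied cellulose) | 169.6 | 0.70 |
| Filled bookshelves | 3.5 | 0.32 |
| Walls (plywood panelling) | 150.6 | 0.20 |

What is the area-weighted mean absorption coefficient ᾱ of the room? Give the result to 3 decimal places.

S = Σ Sᵢ = 9.9 + 169.6 + 8.2 + 22.9 + 9.3 + 169.6 + 3.5 + 150.6 = 543.6 m^2.
Weighted sum Σ Sα = 172.732.
ᾱ = A/S = 0.318.

0.318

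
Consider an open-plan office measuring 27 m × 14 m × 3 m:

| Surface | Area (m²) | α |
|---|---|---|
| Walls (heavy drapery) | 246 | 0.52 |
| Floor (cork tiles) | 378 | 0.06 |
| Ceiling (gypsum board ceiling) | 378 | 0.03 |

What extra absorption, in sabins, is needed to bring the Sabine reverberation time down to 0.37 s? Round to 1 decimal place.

331.5 sabins

Summing Sᵢαᵢ: 127.920 + 22.680 + 11.340 → A₁ = 161.940 sabins.
V = 1134 m³. Required absorption A₂ = 0.161 × 1134 / 0.37 = 493.443 sabins.
Shortfall: 493.443 − 161.940 = 331.5 sabins.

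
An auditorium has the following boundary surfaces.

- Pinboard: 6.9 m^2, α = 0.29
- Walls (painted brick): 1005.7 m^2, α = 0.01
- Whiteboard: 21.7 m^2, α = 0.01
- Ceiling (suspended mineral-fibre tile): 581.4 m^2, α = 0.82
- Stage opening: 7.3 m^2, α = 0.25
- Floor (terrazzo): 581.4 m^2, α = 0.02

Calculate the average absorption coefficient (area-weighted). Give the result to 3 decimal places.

0.228

Total surface area S = 2204.4 m^2.
Σ(Sᵢαᵢ) = 6.9*0.29 + 1005.7*0.01 + 21.7*0.01 + 581.4*0.82 + 7.3*0.25 + 581.4*0.02 = 502.476.
ᾱ = 502.476 / 2204.4 = 0.228.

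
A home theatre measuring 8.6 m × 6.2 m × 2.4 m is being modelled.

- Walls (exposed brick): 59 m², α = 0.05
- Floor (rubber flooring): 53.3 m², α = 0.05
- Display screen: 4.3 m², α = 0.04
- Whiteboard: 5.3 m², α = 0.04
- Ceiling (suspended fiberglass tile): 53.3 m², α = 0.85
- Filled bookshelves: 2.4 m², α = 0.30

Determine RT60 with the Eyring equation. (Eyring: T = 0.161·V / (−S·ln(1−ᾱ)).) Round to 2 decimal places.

0.33 sec

S = Σ Sᵢ = 177.6 m².
Σ(Sᵢαᵢ) = 59×0.05 + 53.3×0.05 + 4.3×0.04 + 5.3×0.04 + 53.3×0.85 + 2.4×0.30 = 52.024.
Mean coefficient ᾱ = A/S = 0.2929.
Eyring denominator: −S ln(1−ᾱ) = 61.553.
V = 8.6 × 6.2 × 2.4 = 127.968 m³.
RT60 = 0.161 × 127.968 / 61.553 = 0.33 s.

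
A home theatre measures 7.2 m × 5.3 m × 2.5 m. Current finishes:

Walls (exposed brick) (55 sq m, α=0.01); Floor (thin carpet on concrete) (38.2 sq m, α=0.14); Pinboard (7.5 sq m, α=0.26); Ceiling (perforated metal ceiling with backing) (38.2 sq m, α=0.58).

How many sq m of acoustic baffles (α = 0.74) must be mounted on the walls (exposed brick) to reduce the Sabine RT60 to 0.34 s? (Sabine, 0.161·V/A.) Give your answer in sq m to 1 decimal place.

20.8

Equivalent absorption area: A₁ = 55*0.01 + 38.2*0.14 + 7.5*0.26 + 38.2*0.58 = 30.004 sq m.
Required A₂ = 0.161·95.4/0.34 = 45.175 sabins.
Absorption to add: 45.175 − 30.004 = 15.171 sabins.
Each sq m of panel replacing the walls (exposed brick) adds (0.74 − 0.01) = 0.73 sabins.
Area = ΔA/Δα = 15.171/0.73 = 20.8 sq m.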